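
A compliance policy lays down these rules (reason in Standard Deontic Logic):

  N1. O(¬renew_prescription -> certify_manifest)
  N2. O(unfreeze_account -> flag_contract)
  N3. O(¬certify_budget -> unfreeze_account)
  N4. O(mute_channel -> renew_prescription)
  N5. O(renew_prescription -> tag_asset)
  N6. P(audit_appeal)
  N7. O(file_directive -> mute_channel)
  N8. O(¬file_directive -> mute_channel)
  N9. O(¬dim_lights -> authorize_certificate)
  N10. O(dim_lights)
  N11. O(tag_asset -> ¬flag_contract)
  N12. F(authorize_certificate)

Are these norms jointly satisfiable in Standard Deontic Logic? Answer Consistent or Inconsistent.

Consistent

Premise 9 is O(¬dim_lights -> authorize_certificate), but O(¬dim_lights) is not derivable from the premises, so it does not yield O(authorize_certificate).
So O(authorize_certificate) is not derivable, and the apparent clash with O(¬authorize_certificate) does not arise.
A world satisfying every obligation exists (e.g. audit_appeal=false, authorize_certificate=false, certify_budget=true, certify_manifest=false, dim_lights=true, file_directive=false, flag_contract=false, mute_channel=true, renew_prescription=true, tag_asset=true, unfreeze_account=false); no atom is both obligatory and forbidden, so the set is consistent.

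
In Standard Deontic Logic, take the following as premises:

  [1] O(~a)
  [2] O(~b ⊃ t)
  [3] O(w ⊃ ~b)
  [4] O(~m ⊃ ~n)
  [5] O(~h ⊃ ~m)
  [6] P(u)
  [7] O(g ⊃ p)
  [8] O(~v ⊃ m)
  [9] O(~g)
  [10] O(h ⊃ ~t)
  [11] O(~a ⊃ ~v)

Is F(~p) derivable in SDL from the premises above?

Premise 7 is O(g ⊃ p), but O(g) is not derivable from the premises, so it does not yield O(p).
No other premise forces O(p). An ideal world satisfying every premise can still have ~p true, so F(~p) is not derivable.

No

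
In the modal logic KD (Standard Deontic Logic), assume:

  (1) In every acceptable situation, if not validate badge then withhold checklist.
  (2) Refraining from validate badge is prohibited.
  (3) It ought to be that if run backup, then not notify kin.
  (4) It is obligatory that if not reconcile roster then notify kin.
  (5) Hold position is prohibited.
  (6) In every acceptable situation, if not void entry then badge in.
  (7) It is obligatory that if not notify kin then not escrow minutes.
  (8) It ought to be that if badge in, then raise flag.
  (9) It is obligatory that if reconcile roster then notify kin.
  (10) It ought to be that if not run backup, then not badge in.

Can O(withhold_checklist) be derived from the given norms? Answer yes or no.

Premise 1 is O(¬validate_badge → withhold_checklist), but O(¬validate_badge) is not derivable from the premises, so it does not yield O(withhold_checklist).
No other premise forces O(withhold_checklist). An ideal world satisfying every premise can still have withhold_checklist false, so O(withhold_checklist) is not derivable.

No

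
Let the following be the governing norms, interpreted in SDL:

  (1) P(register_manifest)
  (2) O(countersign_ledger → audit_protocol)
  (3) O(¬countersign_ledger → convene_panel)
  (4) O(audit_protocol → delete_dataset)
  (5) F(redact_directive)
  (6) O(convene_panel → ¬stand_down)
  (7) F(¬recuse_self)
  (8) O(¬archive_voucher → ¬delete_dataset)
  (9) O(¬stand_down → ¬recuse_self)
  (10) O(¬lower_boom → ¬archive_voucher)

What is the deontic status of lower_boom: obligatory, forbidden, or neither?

Obligatory

Premise 7 is F(¬recuse_self), i.e. O(recuse_self).
The contrapositive of premise 9 (O(¬stand_down → ¬recuse_self)) is O(recuse_self → stand_down), and O(recuse_self) is already established, so O(stand_down).
The contrapositive of premise 6 (O(convene_panel → ¬stand_down)) is O(stand_down → ¬convene_panel), and O(stand_down) is already established, so O(¬convene_panel).
Premise 3, O(¬countersign_ledger → convene_panel), contraposes to O(¬convene_panel → countersign_ledger); with O(¬convene_panel) we get O(countersign_ledger).
Applying K to premise 2 (O(countersign_ledger → audit_protocol)) and O(countersign_ledger) yields O(audit_protocol).
Applying K to premise 4 (O(audit_protocol → delete_dataset)) and O(audit_protocol) yields O(delete_dataset).
The contrapositive of premise 8 (O(¬archive_voucher → ¬delete_dataset)) is O(delete_dataset → archive_voucher), and O(delete_dataset) is already established, so O(archive_voucher).
The contrapositive of premise 10 (O(¬lower_boom → ¬archive_voucher)) is O(archive_voucher → lower_boom), and O(archive_voucher) is already established, so O(lower_boom).
Premises 1, 5 do not contribute to this derivation.
Hence lower_boom is obligatory.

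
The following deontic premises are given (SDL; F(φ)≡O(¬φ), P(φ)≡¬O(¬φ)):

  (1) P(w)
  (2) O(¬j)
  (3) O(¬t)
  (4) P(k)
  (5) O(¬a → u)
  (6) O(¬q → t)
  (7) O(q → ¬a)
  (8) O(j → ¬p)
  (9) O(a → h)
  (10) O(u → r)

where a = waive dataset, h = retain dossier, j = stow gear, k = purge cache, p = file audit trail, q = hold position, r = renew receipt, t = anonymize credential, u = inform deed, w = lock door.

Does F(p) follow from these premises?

Premise 8 is O(j → ¬p), but O(j) is not derivable from the premises, so it does not yield O(¬p).
No other premise forces O(¬p). An ideal world satisfying every premise can still have p true, so F(p) is not derivable.

No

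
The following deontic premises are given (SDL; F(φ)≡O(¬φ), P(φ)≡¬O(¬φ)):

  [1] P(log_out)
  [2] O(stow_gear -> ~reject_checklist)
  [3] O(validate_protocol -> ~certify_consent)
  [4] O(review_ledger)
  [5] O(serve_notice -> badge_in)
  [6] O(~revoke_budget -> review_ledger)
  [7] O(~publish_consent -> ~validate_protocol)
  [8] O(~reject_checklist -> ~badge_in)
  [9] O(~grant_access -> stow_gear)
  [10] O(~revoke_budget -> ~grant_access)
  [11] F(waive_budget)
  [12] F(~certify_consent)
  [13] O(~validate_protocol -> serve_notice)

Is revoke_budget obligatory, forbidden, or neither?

F(~certify_consent) at premise 12 means O(certify_consent).
The contrapositive of premise 3 (O(validate_protocol -> ~certify_consent)) is O(certify_consent -> ~validate_protocol), and O(certify_consent) is already established, so O(~validate_protocol).
Premise 13 is O(~validate_protocol -> serve_notice); since O(~validate_protocol), deontic closure gives O(serve_notice).
Applying K to premise 5 (O(serve_notice -> badge_in)) and O(serve_notice) yields O(badge_in).
Premise 8, O(~reject_checklist -> ~badge_in), contraposes to O(badge_in -> reject_checklist); with O(badge_in) we get O(reject_checklist).
Premise 2 is O(stow_gear -> ~reject_checklist); contrapositively O(reject_checklist -> ~stow_gear). Since O(reject_checklist) holds, K gives O(~stow_gear).
Premise 9, O(~grant_access -> stow_gear), contraposes to O(~stow_gear -> grant_access); with O(~stow_gear) we get O(grant_access).
The contrapositive of premise 10 (O(~revoke_budget -> ~grant_access)) is O(grant_access -> revoke_budget), and O(grant_access) is already established, so O(revoke_budget).
Premises 1, 4, 6, 7, 11 do not contribute to this derivation.
Hence revoke_budget is obligatory.

Obligatory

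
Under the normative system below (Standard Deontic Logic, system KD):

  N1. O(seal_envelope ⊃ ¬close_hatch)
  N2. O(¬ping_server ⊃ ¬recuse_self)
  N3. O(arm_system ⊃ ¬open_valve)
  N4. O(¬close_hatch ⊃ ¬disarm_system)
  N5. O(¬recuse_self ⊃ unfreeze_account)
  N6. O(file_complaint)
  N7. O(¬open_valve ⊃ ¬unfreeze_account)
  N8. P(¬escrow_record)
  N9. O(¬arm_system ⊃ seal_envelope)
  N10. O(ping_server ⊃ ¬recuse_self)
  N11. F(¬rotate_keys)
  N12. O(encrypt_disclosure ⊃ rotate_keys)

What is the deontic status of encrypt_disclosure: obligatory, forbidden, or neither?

Neither

Premise 12 is O(encrypt_disclosure ⊃ rotate_keys); even if O(rotate_keys) held, inferring O(encrypt_disclosure) would be affirming the consequent — invalid.
No premise or chain of K-axiom applications forces O(encrypt_disclosure), and none forces O(¬encrypt_disclosure). So encrypt_disclosure is neither obligatory nor forbidden under these norms.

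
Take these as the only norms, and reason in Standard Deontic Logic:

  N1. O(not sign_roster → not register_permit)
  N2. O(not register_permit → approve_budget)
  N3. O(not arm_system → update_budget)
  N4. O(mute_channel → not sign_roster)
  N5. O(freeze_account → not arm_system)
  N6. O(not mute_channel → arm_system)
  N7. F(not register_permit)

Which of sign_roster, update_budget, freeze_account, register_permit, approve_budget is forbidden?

Premise 7 is F(not register_permit), i.e. O(register_permit).
The contrapositive of premise 1 (O(not sign_roster → not register_permit)) is O(register_permit → sign_roster), and O(register_permit) is already established, so O(sign_roster).
Premise 4 is O(mute_channel → not sign_roster); contrapositively O(sign_roster → not mute_channel). Since O(sign_roster) holds, K gives O(not mute_channel).
Premise 6 is O(not mute_channel → arm_system); since O(not mute_channel), deontic closure gives O(arm_system).
The contrapositive of premise 5 (O(freeze_account → not arm_system)) is O(arm_system → not freeze_account), and O(arm_system) is already established, so O(not freeze_account).
So O(not freeze_account) holds, i.e. freeze_account is forbidden. None of the other listed options is forbidden under the premises.

freeze_account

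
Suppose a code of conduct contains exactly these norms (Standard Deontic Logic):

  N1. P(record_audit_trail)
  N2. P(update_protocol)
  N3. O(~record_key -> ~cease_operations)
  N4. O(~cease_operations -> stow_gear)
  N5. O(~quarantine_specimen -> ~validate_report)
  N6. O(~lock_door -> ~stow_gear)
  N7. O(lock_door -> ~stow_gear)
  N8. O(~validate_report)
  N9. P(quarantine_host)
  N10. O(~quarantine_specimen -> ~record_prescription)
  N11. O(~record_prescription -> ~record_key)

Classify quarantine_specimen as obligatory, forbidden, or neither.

Obligatory

By case analysis on ~lock_door: premise 6 gives O(~lock_door -> ~stow_gear) and premise 7 gives O(lock_door -> ~stow_gear), so O(~stow_gear) either way.
Premise 4, O(~cease_operations -> stow_gear), contraposes to O(~stow_gear -> cease_operations); with O(~stow_gear) we get O(cease_operations).
Premise 3, O(~record_key -> ~cease_operations), contraposes to O(cease_operations -> record_key); with O(cease_operations) we get O(record_key).
Premise 11, O(~record_prescription -> ~record_key), contraposes to O(record_key -> record_prescription); with O(record_key) we get O(record_prescription).
The contrapositive of premise 10 (O(~quarantine_specimen -> ~record_prescription)) is O(record_prescription -> quarantine_specimen), and O(record_prescription) is already established, so O(quarantine_specimen).
Premises 1, 2, 5, 8, 9 do not contribute to this derivation.
Hence quarantine_specimen is obligatory.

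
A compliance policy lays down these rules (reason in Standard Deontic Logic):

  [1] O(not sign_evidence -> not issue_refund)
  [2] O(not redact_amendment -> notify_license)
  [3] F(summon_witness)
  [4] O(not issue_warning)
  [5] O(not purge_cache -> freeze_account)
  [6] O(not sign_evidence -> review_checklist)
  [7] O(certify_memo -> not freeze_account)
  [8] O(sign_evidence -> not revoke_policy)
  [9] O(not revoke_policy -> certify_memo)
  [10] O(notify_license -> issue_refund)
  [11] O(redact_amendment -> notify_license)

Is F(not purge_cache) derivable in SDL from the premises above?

Yes

Premises 11 and 2 are O(redact_amendment -> notify_license) and O(not redact_amendment -> notify_license); every ideal world satisfies redact_amendment or not redact_amendment, so in either case notify_license holds — hence O(notify_license).
With premise 10, O(notify_license -> issue_refund), the K-axiom yields O(issue_refund).
Premise 1, O(not sign_evidence -> not issue_refund), contraposes to O(issue_refund -> sign_evidence); with O(issue_refund) we get O(sign_evidence).
From O(sign_evidence) and premise 8, O(sign_evidence -> not revoke_policy), we obtain O(not revoke_policy).
Premise 9 is O(not revoke_policy -> certify_memo); since O(not revoke_policy), deontic closure gives O(certify_memo).
With premise 7, O(certify_memo -> not freeze_account), the K-axiom yields O(not freeze_account).
Premise 5, O(not purge_cache -> freeze_account), contraposes to O(not freeze_account -> purge_cache); with O(not freeze_account) we get O(purge_cache).
Premises 3, 4, 6 do not contribute to this derivation.
So O(purge_cache) holds, i.e. F(not purge_cache). The claim follows.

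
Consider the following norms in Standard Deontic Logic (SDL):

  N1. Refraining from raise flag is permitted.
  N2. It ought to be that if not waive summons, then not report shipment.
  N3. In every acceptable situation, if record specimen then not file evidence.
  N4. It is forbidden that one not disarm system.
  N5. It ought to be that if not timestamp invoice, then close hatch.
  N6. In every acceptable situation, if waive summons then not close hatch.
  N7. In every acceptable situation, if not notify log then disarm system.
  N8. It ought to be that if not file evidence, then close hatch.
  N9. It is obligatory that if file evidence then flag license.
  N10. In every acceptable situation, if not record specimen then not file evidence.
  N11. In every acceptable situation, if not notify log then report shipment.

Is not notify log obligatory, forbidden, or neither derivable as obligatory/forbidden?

Forbidden

Premises 3 and 10 are O(record_specimen → ¬file_evidence) and O(¬record_specimen → ¬file_evidence); every ideal world satisfies record_specimen or ¬record_specimen, so in either case ¬file_evidence holds — hence O(¬file_evidence).
Premise 8 is O(¬file_evidence → close_hatch); since O(¬file_evidence), deontic closure gives O(close_hatch).
Premise 6 is O(waive_summons → ¬close_hatch); contrapositively O(close_hatch → ¬waive_summons). Since O(close_hatch) holds, K gives O(¬waive_summons).
Applying K to premise 2 (O(¬waive_summons → ¬report_shipment)) and O(¬waive_summons) yields O(¬report_shipment).
Premise 11, O(¬notify_log → report_shipment), contraposes to O(¬report_shipment → notify_log); with O(¬report_shipment) we get O(notify_log).
Premises 1, 4, 5, 7, 9 do not contribute to this derivation.
Thus O(notify_log), which is F(¬notify_log): ¬notify_log is forbidden.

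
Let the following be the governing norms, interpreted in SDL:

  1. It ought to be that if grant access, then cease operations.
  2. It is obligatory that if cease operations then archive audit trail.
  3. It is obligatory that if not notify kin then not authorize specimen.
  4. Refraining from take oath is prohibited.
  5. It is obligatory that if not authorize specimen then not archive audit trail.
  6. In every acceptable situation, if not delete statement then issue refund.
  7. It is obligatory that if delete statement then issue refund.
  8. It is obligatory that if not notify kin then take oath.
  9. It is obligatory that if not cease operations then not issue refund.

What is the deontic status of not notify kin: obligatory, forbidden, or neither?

Premises 6 and 7 cover both cases: O(¬delete_statement → issue_refund) and O(delete_statement → issue_refund). Since ¬delete_statement ∨ delete_statement is a tautology, O(issue_refund) follows.
The contrapositive of premise 9 (O(¬cease_operations → ¬issue_refund)) is O(issue_refund → cease_operations), and O(issue_refund) is already established, so O(cease_operations).
Applying K to premise 2 (O(cease_operations → archive_audit_trail)) and O(cease_operations) yields O(archive_audit_trail).
The contrapositive of premise 5 (O(¬authorize_specimen → ¬archive_audit_trail)) is O(archive_audit_trail → authorize_specimen), and O(archive_audit_trail) is already established, so O(authorize_specimen).
Premise 3 is O(¬notify_kin → ¬authorize_specimen); contrapositively O(authorize_specimen → notify_kin). Since O(authorize_specimen) holds, K gives O(notify_kin).
Premises 1, 4, 8 do not contribute to this derivation.
Thus O(notify_kin), which is F(¬notify_kin): ¬notify_kin is forbidden.

Forbidden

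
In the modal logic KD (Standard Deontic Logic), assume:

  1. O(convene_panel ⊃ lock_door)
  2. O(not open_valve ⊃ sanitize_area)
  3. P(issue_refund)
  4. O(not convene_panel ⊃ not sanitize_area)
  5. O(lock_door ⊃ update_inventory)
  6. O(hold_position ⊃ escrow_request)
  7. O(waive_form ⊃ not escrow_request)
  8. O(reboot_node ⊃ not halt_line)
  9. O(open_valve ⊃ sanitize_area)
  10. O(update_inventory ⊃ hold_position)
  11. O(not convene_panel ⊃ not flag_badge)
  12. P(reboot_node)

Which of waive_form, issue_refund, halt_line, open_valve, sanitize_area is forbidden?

waive_form

By case analysis on not open_valve: premise 2 gives O(not open_valve ⊃ sanitize_area) and premise 9 gives O(open_valve ⊃ sanitize_area), so O(sanitize_area) either way.
Premise 4 is O(not convene_panel ⊃ not sanitize_area); contrapositively O(sanitize_area ⊃ convene_panel). Since O(sanitize_area) holds, K gives O(convene_panel).
Premise 1 is O(convene_panel ⊃ lock_door); since O(convene_panel), deontic closure gives O(lock_door).
Premise 5 is O(lock_door ⊃ update_inventory); since O(lock_door), deontic closure gives O(update_inventory).
With premise 10, O(update_inventory ⊃ hold_position), the K-axiom yields O(hold_position).
From O(hold_position) and premise 6, O(hold_position ⊃ escrow_request), we obtain O(escrow_request).
The contrapositive of premise 7 (O(waive_form ⊃ not escrow_request)) is O(escrow_request ⊃ not waive_form), and O(escrow_request) is already established, so O(not waive_form).
So O(not waive_form) holds, i.e. waive_form is forbidden. None of the other listed options is forbidden under the premises.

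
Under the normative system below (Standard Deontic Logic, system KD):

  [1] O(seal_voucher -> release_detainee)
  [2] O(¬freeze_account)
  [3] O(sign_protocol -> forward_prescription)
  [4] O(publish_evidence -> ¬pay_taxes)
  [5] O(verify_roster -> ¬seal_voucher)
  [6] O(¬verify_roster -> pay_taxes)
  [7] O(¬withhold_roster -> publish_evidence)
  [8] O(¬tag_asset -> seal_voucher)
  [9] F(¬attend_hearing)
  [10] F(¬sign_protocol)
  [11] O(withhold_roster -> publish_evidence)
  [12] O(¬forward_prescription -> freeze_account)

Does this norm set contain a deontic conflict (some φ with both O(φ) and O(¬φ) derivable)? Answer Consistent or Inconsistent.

Consistent

Premise 12 is O(¬forward_prescription -> freeze_account), but O(¬forward_prescription) is not derivable from the premises, so it does not yield O(freeze_account).
So O(freeze_account) is not derivable, and the apparent clash with O(¬freeze_account) does not arise.
A world satisfying every obligation exists (e.g. attend_hearing=true, forward_prescription=true, freeze_account=false, pay_taxes=false, publish_evidence=true, release_detainee=false, seal_voucher=false, sign_protocol=true, tag_asset=true, verify_roster=true, withhold_roster=false); no atom is both obligatory and forbidden, so the set is consistent.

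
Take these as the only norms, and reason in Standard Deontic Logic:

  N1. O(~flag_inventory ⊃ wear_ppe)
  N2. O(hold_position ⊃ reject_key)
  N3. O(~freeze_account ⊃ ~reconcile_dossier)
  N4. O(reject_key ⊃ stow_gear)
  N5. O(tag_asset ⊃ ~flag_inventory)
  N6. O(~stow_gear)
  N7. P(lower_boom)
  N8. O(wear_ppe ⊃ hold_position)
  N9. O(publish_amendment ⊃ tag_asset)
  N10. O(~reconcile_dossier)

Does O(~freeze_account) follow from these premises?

Premise 3 is O(~freeze_account ⊃ ~reconcile_dossier); even if O(~reconcile_dossier) held, inferring O(~freeze_account) would be affirming the consequent — invalid.
No other premise forces O(~freeze_account). An ideal world satisfying every premise can still have ~freeze_account false, so O(~freeze_account) is not derivable.

No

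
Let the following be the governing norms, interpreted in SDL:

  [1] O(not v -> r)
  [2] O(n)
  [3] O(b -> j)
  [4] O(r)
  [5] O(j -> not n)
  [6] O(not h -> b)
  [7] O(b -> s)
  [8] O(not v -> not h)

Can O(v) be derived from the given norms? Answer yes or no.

Yes

From premise 2 we have O(n).
Premise 5, O(j -> not n), contraposes to O(n -> not j); with O(n) we get O(not j).
Premise 3, O(b -> j), contraposes to O(not j -> not b); with O(not j) we get O(not b).
The contrapositive of premise 6 (O(not h -> b)) is O(not b -> h), and O(not b) is already established, so O(h).
Premise 8, O(not v -> not h), contraposes to O(h -> v); with O(h) we get O(v).
Premises 1, 4, 7 do not contribute to this derivation.
So O(v) follows.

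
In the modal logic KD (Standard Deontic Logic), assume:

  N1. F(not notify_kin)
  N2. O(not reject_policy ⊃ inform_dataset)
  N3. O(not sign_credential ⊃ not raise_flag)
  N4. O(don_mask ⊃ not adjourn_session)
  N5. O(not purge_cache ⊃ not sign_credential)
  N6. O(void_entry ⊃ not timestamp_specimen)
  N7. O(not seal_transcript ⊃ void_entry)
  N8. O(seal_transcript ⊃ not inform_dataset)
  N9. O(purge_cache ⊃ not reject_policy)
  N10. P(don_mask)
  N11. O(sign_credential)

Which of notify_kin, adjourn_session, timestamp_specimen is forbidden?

timestamp_specimen

Premise 11 states O(sign_credential) outright.
The contrapositive of premise 5 (O(not purge_cache ⊃ not sign_credential)) is O(sign_credential ⊃ purge_cache), and O(sign_credential) is already established, so O(purge_cache).
From O(purge_cache) and premise 9, O(purge_cache ⊃ not reject_policy), we obtain O(not reject_policy).
With premise 2, O(not reject_policy ⊃ inform_dataset), the K-axiom yields O(inform_dataset).
Premise 8 is O(seal_transcript ⊃ not inform_dataset); contrapositively O(inform_dataset ⊃ not seal_transcript). Since O(inform_dataset) holds, K gives O(not seal_transcript).
Premise 7 is O(not seal_transcript ⊃ void_entry); since O(not seal_transcript), deontic closure gives O(void_entry).
Premise 6 is O(void_entry ⊃ not timestamp_specimen); since O(void_entry), deontic closure gives O(not timestamp_specimen).
So O(not timestamp_specimen) holds, i.e. timestamp_specimen is forbidden. None of the other listed options is forbidden under the premises.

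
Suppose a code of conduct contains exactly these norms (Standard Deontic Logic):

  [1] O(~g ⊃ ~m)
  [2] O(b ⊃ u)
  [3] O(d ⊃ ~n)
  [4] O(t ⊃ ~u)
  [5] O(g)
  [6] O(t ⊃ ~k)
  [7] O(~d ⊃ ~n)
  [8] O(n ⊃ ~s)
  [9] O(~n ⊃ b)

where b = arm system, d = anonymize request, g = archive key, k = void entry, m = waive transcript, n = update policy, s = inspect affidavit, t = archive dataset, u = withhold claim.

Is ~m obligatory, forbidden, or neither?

Neither

Premise 1 is O(~g ⊃ ~m), but O(~g) is not derivable from the premises, so it does not yield O(~m).
No premise or chain of K-axiom applications forces O(~m), and none forces O(m). So ~m is neither obligatory nor forbidden under these norms.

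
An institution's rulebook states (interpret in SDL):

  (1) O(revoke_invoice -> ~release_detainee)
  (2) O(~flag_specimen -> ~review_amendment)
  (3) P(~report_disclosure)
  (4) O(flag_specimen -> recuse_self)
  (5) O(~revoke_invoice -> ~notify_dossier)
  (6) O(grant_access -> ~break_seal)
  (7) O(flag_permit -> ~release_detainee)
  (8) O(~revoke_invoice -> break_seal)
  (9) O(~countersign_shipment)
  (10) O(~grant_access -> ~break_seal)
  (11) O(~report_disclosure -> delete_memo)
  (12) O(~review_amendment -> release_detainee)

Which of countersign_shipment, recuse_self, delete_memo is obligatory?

recuse_self

Premises 6 and 10 cover both cases: O(grant_access -> ~break_seal) and O(~grant_access -> ~break_seal). Since grant_access ∨ ~grant_access is a tautology, O(~break_seal) follows.
Premise 8 is O(~revoke_invoice -> break_seal); contrapositively O(~break_seal -> revoke_invoice). Since O(~break_seal) holds, K gives O(revoke_invoice).
From O(revoke_invoice) and premise 1, O(revoke_invoice -> ~release_detainee), we obtain O(~release_detainee).
Premise 12 is O(~review_amendment -> release_detainee); contrapositively O(~release_detainee -> review_amendment). Since O(~release_detainee) holds, K gives O(review_amendment).
Premise 2, O(~flag_specimen -> ~review_amendment), contraposes to O(review_amendment -> flag_specimen); with O(review_amendment) we get O(flag_specimen).
With premise 4, O(flag_specimen -> recuse_self), the K-axiom yields O(recuse_self).
So O(recuse_self) holds — recuse_self is obligatory. None of the other listed options is made obligatory by any chain of premises.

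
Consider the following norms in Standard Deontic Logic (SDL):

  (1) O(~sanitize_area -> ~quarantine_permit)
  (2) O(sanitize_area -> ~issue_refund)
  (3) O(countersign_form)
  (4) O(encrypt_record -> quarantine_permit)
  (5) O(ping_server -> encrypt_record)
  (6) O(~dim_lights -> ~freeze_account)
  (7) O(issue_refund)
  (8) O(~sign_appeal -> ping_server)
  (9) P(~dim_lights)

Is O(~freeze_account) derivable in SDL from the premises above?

No

Premise 6 is O(~dim_lights -> ~freeze_account), but O(~dim_lights) is not derivable from the premises (the permission P(~dim_lights) asserts only ~O(dim_lights), not O(~dim_lights)), so it does not yield O(~freeze_account).
No other premise forces O(~freeze_account). An ideal world satisfying every premise can still have ~freeze_account false, so O(~freeze_account) is not derivable.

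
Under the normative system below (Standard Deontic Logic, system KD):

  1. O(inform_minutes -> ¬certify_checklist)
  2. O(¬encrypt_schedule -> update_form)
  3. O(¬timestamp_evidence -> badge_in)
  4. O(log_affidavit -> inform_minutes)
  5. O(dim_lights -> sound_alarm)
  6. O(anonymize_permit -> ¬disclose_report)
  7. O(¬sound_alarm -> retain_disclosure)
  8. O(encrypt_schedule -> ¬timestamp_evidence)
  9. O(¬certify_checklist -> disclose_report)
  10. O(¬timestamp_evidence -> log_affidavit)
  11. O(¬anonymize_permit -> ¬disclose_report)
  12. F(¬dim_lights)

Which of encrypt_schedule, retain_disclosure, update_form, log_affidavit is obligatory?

Premises 6 and 11 are O(anonymize_permit -> ¬disclose_report) and O(¬anonymize_permit -> ¬disclose_report); every ideal world satisfies anonymize_permit or ¬anonymize_permit, so in either case ¬disclose_report holds — hence O(¬disclose_report).
Premise 9 is O(¬certify_checklist -> disclose_report); contrapositively O(¬disclose_report -> certify_checklist). Since O(¬disclose_report) holds, K gives O(certify_checklist).
Premise 1 is O(inform_minutes -> ¬certify_checklist); contrapositively O(certify_checklist -> ¬inform_minutes). Since O(certify_checklist) holds, K gives O(¬inform_minutes).
Premise 4, O(log_affidavit -> inform_minutes), contraposes to O(¬inform_minutes -> ¬log_affidavit); with O(¬inform_minutes) we get O(¬log_affidavit).
The contrapositive of premise 10 (O(¬timestamp_evidence -> log_affidavit)) is O(¬log_affidavit -> timestamp_evidence), and O(¬log_affidavit) is already established, so O(timestamp_evidence).
Premise 8 is O(encrypt_schedule -> ¬timestamp_evidence); contrapositively O(timestamp_evidence -> ¬encrypt_schedule). Since O(timestamp_evidence) holds, K gives O(¬encrypt_schedule).
Premise 2 is O(¬encrypt_schedule -> update_form); since O(¬encrypt_schedule), deontic closure gives O(update_form).
So O(update_form) holds — update_form is obligatory. None of the other listed options is made obligatory by any chain of premises.

update_form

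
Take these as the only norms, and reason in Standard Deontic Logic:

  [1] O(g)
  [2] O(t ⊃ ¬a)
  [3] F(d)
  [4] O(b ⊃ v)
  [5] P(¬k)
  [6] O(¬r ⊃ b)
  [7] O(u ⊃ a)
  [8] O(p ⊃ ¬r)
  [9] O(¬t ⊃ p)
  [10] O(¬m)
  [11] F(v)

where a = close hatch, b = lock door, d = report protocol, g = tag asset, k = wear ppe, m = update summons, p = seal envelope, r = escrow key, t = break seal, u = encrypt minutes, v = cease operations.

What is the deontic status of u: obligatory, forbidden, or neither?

Premise 11 is F(v), i.e. O(¬v).
Premise 4 is O(b ⊃ v); contrapositively O(¬v ⊃ ¬b). Since O(¬v) holds, K gives O(¬b).
Premise 6, O(¬r ⊃ b), contraposes to O(¬b ⊃ r); with O(¬b) we get O(r).
Premise 8 is O(p ⊃ ¬r); contrapositively O(r ⊃ ¬p). Since O(r) holds, K gives O(¬p).
The contrapositive of premise 9 (O(¬t ⊃ p)) is O(¬p ⊃ t), and O(¬p) is already established, so O(t).
With premise 2, O(t ⊃ ¬a), the K-axiom yields O(¬a).
Premise 7 is O(u ⊃ a); contrapositively O(¬a ⊃ ¬u). Since O(¬a) holds, K gives O(¬u).
Premises 1, 3, 5, 10 do not contribute to this derivation.
Thus O(¬u), which is F(u): u is forbidden.

Forbidden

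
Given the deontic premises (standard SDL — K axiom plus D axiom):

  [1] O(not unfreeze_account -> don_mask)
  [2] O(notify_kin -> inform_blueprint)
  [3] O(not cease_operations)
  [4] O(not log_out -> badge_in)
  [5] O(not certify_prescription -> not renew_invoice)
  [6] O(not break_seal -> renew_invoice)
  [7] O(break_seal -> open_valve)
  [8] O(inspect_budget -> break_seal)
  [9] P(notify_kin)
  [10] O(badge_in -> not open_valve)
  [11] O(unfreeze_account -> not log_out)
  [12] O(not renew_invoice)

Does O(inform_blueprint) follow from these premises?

No

Premise 2 is O(notify_kin -> inform_blueprint), but O(notify_kin) is not derivable from the premises (the permission P(notify_kin) asserts only not O(not notify_kin), not O(notify_kin)), so it does not yield O(inform_blueprint).
No other premise forces O(inform_blueprint). An ideal world satisfying every premise can still have inform_blueprint false, so O(inform_blueprint) is not derivable.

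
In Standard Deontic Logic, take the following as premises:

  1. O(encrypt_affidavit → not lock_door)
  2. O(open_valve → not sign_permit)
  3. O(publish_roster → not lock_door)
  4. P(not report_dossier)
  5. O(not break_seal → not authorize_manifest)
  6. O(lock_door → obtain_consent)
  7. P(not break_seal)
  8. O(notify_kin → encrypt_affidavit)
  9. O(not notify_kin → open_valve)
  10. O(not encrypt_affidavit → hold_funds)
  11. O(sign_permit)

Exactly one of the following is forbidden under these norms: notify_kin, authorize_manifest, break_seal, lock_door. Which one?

From premise 11 we have O(sign_permit).
Premise 2 is O(open_valve → not sign_permit); contrapositively O(sign_permit → not open_valve). Since O(sign_permit) holds, K gives O(not open_valve).
Premise 9 is O(not notify_kin → open_valve); contrapositively O(not open_valve → notify_kin). Since O(not open_valve) holds, K gives O(notify_kin).
From O(notify_kin) and premise 8, O(notify_kin → encrypt_affidavit), we obtain O(encrypt_affidavit).
With premise 1, O(encrypt_affidavit → not lock_door), the K-axiom yields O(not lock_door).
So O(not lock_door) holds, i.e. lock_door is forbidden. None of the other listed options is forbidden under the premises.

lock_door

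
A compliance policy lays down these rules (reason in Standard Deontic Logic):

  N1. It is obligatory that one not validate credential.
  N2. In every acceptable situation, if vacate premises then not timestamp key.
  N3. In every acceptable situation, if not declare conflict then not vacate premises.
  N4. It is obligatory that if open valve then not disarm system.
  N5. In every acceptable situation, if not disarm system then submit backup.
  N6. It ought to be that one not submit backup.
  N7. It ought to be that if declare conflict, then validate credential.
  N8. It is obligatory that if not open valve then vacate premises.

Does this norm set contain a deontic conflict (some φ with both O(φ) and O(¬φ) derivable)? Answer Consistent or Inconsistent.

Premise 1 gives O(¬validate_credential).
Premise 7 is O(declare_conflict → validate_credential); contrapositively O(¬validate_credential → ¬declare_conflict). Since O(¬validate_credential) holds, K gives O(¬declare_conflict).
From O(¬declare_conflict) and premise 3, O(¬declare_conflict → ¬vacate_premises), we obtain O(¬vacate_premises).
Premise 8, O(¬open_valve → vacate_premises), contraposes to O(¬vacate_premises → open_valve); with O(¬vacate_premises) we get O(open_valve).
With premise 4, O(open_valve → ¬disarm_system), the K-axiom yields O(¬disarm_system).
Premise 5 is O(¬disarm_system → submit_backup); since O(¬disarm_system), deontic closure gives O(submit_backup).
However, premise 6 gives O(¬submit_backup).
We now have both O(submit_backup) and O(¬submit_backup) — submit_backup is simultaneously obligatory and forbidden, violating the D-axiom.

Inconsistent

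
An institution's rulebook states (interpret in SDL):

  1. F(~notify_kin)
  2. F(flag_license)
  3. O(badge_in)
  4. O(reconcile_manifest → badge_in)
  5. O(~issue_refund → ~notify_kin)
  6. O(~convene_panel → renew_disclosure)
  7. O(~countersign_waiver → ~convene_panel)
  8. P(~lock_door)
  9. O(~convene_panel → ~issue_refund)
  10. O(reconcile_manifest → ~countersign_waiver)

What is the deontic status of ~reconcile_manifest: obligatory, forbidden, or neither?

Obligatory

F(~notify_kin) at premise 1 means O(notify_kin).
Premise 5 is O(~issue_refund → ~notify_kin); contrapositively O(notify_kin → issue_refund). Since O(notify_kin) holds, K gives O(issue_refund).
Premise 9 is O(~convene_panel → ~issue_refund); contrapositively O(issue_refund → convene_panel). Since O(issue_refund) holds, K gives O(convene_panel).
The contrapositive of premise 7 (O(~countersign_waiver → ~convene_panel)) is O(convene_panel → countersign_waiver), and O(convene_panel) is already established, so O(countersign_waiver).
Premise 10 is O(reconcile_manifest → ~countersign_waiver); contrapositively O(countersign_waiver → ~reconcile_manifest). Since O(countersign_waiver) holds, K gives O(~reconcile_manifest).
Premises 2, 3, 4, 6, 8 do not contribute to this derivation.
Hence ~reconcile_manifest is obligatory.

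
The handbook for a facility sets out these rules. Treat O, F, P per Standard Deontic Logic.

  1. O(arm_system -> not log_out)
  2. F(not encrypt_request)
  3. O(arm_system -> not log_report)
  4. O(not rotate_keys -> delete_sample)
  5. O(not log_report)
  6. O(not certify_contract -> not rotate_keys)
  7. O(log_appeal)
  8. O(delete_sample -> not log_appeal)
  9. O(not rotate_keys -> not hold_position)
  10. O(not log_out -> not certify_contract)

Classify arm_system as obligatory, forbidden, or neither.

Forbidden

From premise 7 we have O(log_appeal).
The contrapositive of premise 8 (O(delete_sample -> not log_appeal)) is O(log_appeal -> not delete_sample), and O(log_appeal) is already established, so O(not delete_sample).
Premise 4 is O(not rotate_keys -> delete_sample); contrapositively O(not delete_sample -> rotate_keys). Since O(not delete_sample) holds, K gives O(rotate_keys).
Premise 6 is O(not certify_contract -> not rotate_keys); contrapositively O(rotate_keys -> certify_contract). Since O(rotate_keys) holds, K gives O(certify_contract).
Premise 10 is O(not log_out -> not certify_contract); contrapositively O(certify_contract -> log_out). Since O(certify_contract) holds, K gives O(log_out).
The contrapositive of premise 1 (O(arm_system -> not log_out)) is O(log_out -> not arm_system), and O(log_out) is already established, so O(not arm_system).
Premises 2, 3, 5, 9 do not contribute to this derivation.
Thus O(not arm_system), which is F(arm_system): arm_system is forbidden.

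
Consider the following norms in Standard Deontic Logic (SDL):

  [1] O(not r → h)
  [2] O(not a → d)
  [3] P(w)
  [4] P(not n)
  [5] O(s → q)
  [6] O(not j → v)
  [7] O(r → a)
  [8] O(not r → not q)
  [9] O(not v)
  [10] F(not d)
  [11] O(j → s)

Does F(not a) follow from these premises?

Yes

Premise 9 gives O(not v).
Premise 6, O(not j → v), contraposes to O(not v → j); with O(not v) we get O(j).
With premise 11, O(j → s), the K-axiom yields O(s).
Applying K to premise 5 (O(s → q)) and O(s) yields O(q).
Premise 8, O(not r → not q), contraposes to O(q → r); with O(q) we get O(r).
Applying K to premise 7 (O(r → a)) and O(r) yields O(a).
Premises 1, 2, 3, 4, 10 do not contribute to this derivation.
So O(a) holds, i.e. F(not a). The claim follows.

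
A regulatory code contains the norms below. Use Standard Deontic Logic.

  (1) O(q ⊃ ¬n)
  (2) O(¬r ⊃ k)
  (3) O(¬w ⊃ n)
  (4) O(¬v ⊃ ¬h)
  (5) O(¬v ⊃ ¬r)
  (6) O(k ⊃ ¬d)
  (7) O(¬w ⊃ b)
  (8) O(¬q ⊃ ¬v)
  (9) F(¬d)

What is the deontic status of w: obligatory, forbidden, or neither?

F(¬d) at premise 9 means O(d).
The contrapositive of premise 6 (O(k ⊃ ¬d)) is O(d ⊃ ¬k), and O(d) is already established, so O(¬k).
The contrapositive of premise 2 (O(¬r ⊃ k)) is O(¬k ⊃ r), and O(¬k) is already established, so O(r).
Premise 5 is O(¬v ⊃ ¬r); contrapositively O(r ⊃ v). Since O(r) holds, K gives O(v).
Premise 8, O(¬q ⊃ ¬v), contraposes to O(v ⊃ q); with O(v) we get O(q).
From O(q) and premise 1, O(q ⊃ ¬n), we obtain O(¬n).
Premise 3, O(¬w ⊃ n), contraposes to O(¬n ⊃ w); with O(¬n) we get O(w).
Premises 4, 7 do not contribute to this derivation.
Hence w is obligatory.

Obligatory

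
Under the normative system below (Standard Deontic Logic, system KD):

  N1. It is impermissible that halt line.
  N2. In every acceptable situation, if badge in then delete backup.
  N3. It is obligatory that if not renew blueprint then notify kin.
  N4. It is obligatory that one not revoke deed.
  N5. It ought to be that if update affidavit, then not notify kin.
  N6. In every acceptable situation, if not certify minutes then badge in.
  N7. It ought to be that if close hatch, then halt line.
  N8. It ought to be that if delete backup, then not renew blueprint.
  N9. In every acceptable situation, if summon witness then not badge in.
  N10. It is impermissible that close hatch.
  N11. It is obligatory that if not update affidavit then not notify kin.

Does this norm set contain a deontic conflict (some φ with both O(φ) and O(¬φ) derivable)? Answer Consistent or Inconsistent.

Consistent

Premise 7 is O(close_hatch → halt_line), but O(close_hatch) is not derivable from the premises, so it does not yield O(halt_line).
So O(halt_line) is not derivable, and the apparent clash with O(¬halt_line) does not arise.
A world satisfying every obligation exists (e.g. badge_in=false, certify_minutes=true, close_hatch=false, delete_backup=false, halt_line=false, notify_kin=false, renew_blueprint=true, revoke_deed=false, summon_witness=false, update_affidavit=false); no atom is both obligatory and forbidden, so the set is consistent.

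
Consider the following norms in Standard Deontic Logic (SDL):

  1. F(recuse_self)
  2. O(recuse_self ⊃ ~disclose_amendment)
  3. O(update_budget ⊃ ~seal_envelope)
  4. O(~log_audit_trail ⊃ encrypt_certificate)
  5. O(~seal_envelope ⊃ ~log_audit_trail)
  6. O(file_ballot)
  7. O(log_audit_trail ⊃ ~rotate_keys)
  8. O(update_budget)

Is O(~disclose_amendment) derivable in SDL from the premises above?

Premise 2 is O(recuse_self ⊃ ~disclose_amendment), but O(recuse_self) is not derivable from the premises, so it does not yield O(~disclose_amendment).
No other premise forces O(~disclose_amendment). An ideal world satisfying every premise can still have ~disclose_amendment false, so O(~disclose_amendment) is not derivable.

No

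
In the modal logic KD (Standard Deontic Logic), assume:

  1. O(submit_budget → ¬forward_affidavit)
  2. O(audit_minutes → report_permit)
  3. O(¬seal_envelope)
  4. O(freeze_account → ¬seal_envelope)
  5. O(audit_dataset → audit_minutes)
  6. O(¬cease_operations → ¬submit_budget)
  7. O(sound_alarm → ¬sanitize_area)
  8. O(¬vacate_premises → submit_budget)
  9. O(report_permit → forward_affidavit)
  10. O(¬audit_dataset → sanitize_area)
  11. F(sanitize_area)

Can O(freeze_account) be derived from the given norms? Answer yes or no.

No

Premise 4 is O(freeze_account → ¬seal_envelope); even if O(¬seal_envelope) held, inferring O(freeze_account) would be affirming the consequent — invalid.
No other premise forces O(freeze_account). An ideal world satisfying every premise can still have freeze_account false, so O(freeze_account) is not derivable.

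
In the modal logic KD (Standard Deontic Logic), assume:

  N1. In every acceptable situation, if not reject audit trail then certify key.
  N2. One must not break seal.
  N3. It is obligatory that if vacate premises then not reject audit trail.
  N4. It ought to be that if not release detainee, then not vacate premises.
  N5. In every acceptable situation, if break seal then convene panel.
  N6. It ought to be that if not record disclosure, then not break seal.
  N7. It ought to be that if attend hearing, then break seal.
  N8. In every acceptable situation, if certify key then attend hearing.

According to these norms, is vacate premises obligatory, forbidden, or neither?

F(break_seal) at premise 2 means O(¬break_seal).
The contrapositive of premise 7 (O(attend_hearing → break_seal)) is O(¬break_seal → ¬attend_hearing), and O(¬break_seal) is already established, so O(¬attend_hearing).
The contrapositive of premise 8 (O(certify_key → attend_hearing)) is O(¬attend_hearing → ¬certify_key), and O(¬attend_hearing) is already established, so O(¬certify_key).
Premise 1, O(¬reject_audit_trail → certify_key), contraposes to O(¬certify_key → reject_audit_trail); with O(¬certify_key) we get O(reject_audit_trail).
Premise 3, O(vacate_premises → ¬reject_audit_trail), contraposes to O(reject_audit_trail → ¬vacate_premises); with O(reject_audit_trail) we get O(¬vacate_premises).
Premises 4, 5, 6 do not contribute to this derivation.
Thus O(¬vacate_premises), which is F(vacate_premises): vacate_premises is forbidden.

Forbidden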